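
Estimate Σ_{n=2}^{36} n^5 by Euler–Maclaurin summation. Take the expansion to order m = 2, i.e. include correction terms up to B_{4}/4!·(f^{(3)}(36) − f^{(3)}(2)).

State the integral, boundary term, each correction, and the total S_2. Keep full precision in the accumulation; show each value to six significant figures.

∫_2^36 x^5 dx evaluates to 3.62797e+08.
½[f(2) + f(36)] = ½[32.0000 + 6.04662e+07] = 3.02331e+07.
Integral + boundary = 3.93030e+08.
Correction k=1: B_{2}/2! · (f^{(1)}(36) − f^{(1)}(2)) = 1/12 · (8.39808e+06 − 80.0000) = 699833.
Running total after k=1: 3.93730e+08.
Correction k=2: B_{4}/4! · (f^{(3)}(36) − f^{(3)}(2)) = −1/720 · (77760.0 − 240.000) = -107.667.

S_2 ≈ 3.93730e+08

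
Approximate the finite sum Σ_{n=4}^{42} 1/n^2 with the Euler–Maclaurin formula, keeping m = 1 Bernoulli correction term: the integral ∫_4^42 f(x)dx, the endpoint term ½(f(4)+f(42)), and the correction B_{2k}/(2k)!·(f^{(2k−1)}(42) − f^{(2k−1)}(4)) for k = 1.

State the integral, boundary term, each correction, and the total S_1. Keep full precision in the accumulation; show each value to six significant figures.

S_1 ≈ 0.260326

∫_4^42 1/x^2 dx evaluates to 0.226190.
Endpoint term: (f(4) + f(42))/2 = (0.0625000 + 0.000566893)/2 = 0.0315334.
Running total after boundary: 0.257724.
k=1: B_{2}/(2)! × [f^{(1)}(42) − f^{(1)}(4)] = 1/12 × (-2.69949e-05 − (-0.0312500)) = 0.00260192.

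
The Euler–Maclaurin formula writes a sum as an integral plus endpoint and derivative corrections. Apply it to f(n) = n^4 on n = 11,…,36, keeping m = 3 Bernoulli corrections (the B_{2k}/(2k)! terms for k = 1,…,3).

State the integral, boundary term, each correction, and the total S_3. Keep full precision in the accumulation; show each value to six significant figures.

S_3 ≈ 1.29233e+07

Integral: ∫_11^36 x^4 dx = 1.20610e+07.
Boundary: ½(f(11) + f(36)) = ½(14641.0 + 1.67962e+06) = 847128.
Running total after boundary: 1.29082e+07.
Correction k=1: B_{2}/2! · (f^{(1)}(36) − f^{(1)}(11)) = 1/12 · (186624 − 5324.00) = 15108.3.
Running total after k=1: 1.29233e+07.
Correction k=2: B_{4}/4! · (f^{(3)}(36) − f^{(3)}(11)) = −1/720 · (864.000 − 264.000) = -0.833333.
Running total after k=2: 1.29233e+07.
Correction k=3: B_{6}/6! · (f^{(5)}(36) − f^{(5)}(11)) = 1/30240 · (0.00000 − 0.00000) = 0.00000.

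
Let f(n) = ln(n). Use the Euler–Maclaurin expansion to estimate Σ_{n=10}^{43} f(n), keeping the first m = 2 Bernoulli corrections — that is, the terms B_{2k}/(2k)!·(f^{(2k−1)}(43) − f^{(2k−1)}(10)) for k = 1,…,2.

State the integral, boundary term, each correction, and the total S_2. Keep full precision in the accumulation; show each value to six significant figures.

The integral term ∫_10^43 ln(x) dx = 105.706.
Endpoint term: (f(10) + f(43))/2 = (2.30259 + 3.76120)/2 = 3.03189.
So far: 108.738.
Correction k=1: B_{2}/2! · (f^{(1)}(43) − f^{(1)}(10)) = 1/12 · (0.0232558 − 0.100000) = -0.00639535.
Running total after k=1: 108.731.
Correction k=2: B_{4}/4! · (f^{(3)}(43) − f^{(3)}(10)) = −1/720 · (2.51550e-05 − 0.00200000) = 2.74284e-06.

S_2 ≈ 108.731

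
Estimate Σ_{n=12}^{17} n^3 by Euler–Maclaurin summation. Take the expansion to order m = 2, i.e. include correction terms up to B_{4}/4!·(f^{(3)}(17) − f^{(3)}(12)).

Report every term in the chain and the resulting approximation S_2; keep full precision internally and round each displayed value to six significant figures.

S_2 ≈ 19053.0

∫_12^17 x^3 dx evaluates to 15696.2.
Endpoint term: (f(12) + f(17))/2 = (1728.00 + 4913.00)/2 = 3320.50.
Running total after boundary: 19016.8.
Order-1 term: 1/12 · (867.000 − 432.000) = 36.2500.
Running total after k=1: 19053.0.
Order-2 term: −1/720 · (6.00000 − 6.00000) = 0.00000.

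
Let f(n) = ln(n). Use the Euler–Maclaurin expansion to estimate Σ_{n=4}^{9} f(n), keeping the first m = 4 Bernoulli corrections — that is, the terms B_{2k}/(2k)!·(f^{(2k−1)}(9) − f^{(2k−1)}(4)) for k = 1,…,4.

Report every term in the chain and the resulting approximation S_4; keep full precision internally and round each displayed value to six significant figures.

S_4 ≈ 11.0101

The integral term ∫_4^9 ln(x) dx = 9.22984.
½[f(4) + f(9)] = ½[1.38629 + 2.19722] = 1.79176.
So far: 11.0216.
k=1: B_{2}/(2)! × [f^{(1)}(9) − f^{(1)}(4)] = 1/12 × (0.111111 − 0.250000) = -0.0115741.
Partial sum through k=1: 11.0100.
k=2: B_{4}/(4)! × [f^{(3)}(9) − f^{(3)}(4)] = −1/720 × (0.00274348 − 0.0312500) = 3.95924e-05.
Partial sum through k=2: 11.0101.
k=3: B_{6}/(6)! × [f^{(5)}(9) − f^{(5)}(4)] = 1/30240 × (0.000406442 − 0.0234375) = -7.61609e-07.
Partial sum through k=3: 11.0101.
k=4: B_{8}/(8)! × [f^{(7)}(9) − f^{(7)}(4)] = −1/1209600 × (0.000150534 − 0.0439453) = 3.62060e-08.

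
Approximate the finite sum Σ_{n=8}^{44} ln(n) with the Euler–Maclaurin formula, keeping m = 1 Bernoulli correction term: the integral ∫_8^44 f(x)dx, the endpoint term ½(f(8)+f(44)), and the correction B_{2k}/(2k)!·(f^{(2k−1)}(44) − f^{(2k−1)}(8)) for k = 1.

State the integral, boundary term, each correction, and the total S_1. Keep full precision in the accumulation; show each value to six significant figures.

S_1 ≈ 116.792

Integral: ∫_8^44 ln(x) dx = 113.869.
½[f(8) + f(44)] = ½[2.07944 + 3.78419] = 2.93182.
Running total after boundary: 116.801.
Correction k=1: B_{2}/2! · (f^{(1)}(44) − f^{(1)}(8)) = 1/12 · (0.0227273 − 0.125000) = -0.00852273.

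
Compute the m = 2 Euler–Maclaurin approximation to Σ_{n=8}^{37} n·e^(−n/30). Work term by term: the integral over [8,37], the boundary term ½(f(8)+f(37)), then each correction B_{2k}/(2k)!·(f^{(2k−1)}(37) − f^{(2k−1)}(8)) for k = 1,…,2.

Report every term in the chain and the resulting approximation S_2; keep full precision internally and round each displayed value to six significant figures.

S_2 ≈ 296.006

The integral term ∫_8^37 x·e^(−x/30) dx = 287.605.
Boundary: ½(f(8) + f(37)) = ½(6.12743 + 10.7788) = 8.45313.
So far: 296.058.
k=1: B_{2}/(2)! × [f^{(1)}(37) − f^{(1)}(8)] = 1/12 × (-0.0679746 − 0.561681) = -0.0524713.
Running total after k=1: 296.006.
k=2: B_{4}/(4)! × [f^{(3)}(37) − f^{(3)}(8)] = −1/720 × (0.000571850 − 0.00232615) = 2.43653e-06.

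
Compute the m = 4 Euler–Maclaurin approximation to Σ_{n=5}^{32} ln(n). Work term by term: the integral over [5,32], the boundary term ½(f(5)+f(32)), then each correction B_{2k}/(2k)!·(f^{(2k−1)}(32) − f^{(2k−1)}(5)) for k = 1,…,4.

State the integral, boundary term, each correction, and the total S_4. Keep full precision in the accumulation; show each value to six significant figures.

S_4 ≈ 78.3799

Integral: ∫_5^32 ln(x) dx = 75.8564.
Endpoint term: (f(5) + f(32))/2 = (1.60944 + 3.46574)/2 = 2.53759.
Running total after boundary: 78.3939.
Correction k=1: B_{2}/2! · (f^{(1)}(32) − f^{(1)}(5)) = 1/12 · (0.0312500 − 0.200000) = -0.0140625.
After k=1: 78.3799.
Correction k=2: B_{4}/4! · (f^{(3)}(32) − f^{(3)}(5)) = −1/720 · (6.10352e-05 − 0.0160000) = 2.21375e-05.
After k=2: 78.3799.
Correction k=3: B_{6}/6! · (f^{(5)}(32) − f^{(5)}(5)) = 1/30240 · (7.15256e-07 − 0.00768000) = -2.53945e-07.
After k=3: 78.3799.
Correction k=4: B_{8}/8! · (f^{(7)}(32) − f^{(7)}(5)) = −1/1209600 · (2.09548e-08 − 0.00921600) = 7.61903e-09.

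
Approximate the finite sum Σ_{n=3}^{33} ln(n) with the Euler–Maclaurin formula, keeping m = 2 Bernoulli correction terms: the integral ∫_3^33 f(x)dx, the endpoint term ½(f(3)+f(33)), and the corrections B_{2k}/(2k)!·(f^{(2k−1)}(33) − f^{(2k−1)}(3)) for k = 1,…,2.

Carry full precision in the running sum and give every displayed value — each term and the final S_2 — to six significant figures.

S_2 ≈ 84.3613

∫_3^33 ln(x) dx evaluates to 82.0889.
Boundary: ½(f(3) + f(33)) = ½(1.09861 + 3.49651) = 2.29756.
Running total after boundary: 84.3865.
Correction k=1: B_{2}/2! · (f^{(1)}(33) − f^{(1)}(3)) = 1/12 · (0.0303030 − 0.333333) = -0.0252525.
After k=1: 84.3612.
Correction k=2: B_{4}/4! · (f^{(3)}(33) − f^{(3)}(3)) = −1/720 · (5.56529e-05 − 0.0740741) = 0.000102803.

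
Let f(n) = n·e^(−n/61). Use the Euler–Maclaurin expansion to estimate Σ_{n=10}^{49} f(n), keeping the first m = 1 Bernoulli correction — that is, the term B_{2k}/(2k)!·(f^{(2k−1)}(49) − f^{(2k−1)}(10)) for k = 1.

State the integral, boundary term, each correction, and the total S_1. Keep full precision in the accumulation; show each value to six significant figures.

S_1 ≈ 686.179

∫_10^49 x·e^(−x/61) dx evaluates to 671.014.
Endpoint term: (f(10) + f(49))/2 = (8.48798 + 21.9451)/2 = 15.2165.
So far: 686.231.
k=1: B_{2}/(2)! × [f^{(1)}(49) − f^{(1)}(10)] = 1/12 × (0.0881032 − 0.709651) = -0.0517956.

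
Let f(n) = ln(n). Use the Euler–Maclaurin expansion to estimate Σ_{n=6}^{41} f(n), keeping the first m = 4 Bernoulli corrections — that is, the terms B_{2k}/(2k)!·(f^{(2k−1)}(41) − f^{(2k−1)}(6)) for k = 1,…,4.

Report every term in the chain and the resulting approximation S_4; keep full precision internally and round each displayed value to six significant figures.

S_4 ≈ 109.247

The integral term ∫_6^41 ln(x) dx = 106.506.
Endpoint term: (f(6) + f(41))/2 = (1.79176 + 3.71357)/2 = 2.75267.
Integral + boundary = 109.259.
Correction k=1: B_{2}/2! · (f^{(1)}(41) − f^{(1)}(6)) = 1/12 · (0.0243902 − 0.166667) = -0.0118564.
After k=1: 109.247.
Correction k=2: B_{4}/4! · (f^{(3)}(41) − f^{(3)}(6)) = −1/720 · (2.90187e-05 − 0.00925926) = 1.28198e-05.
After k=2: 109.247.
Correction k=3: B_{6}/6! · (f^{(5)}(41) − f^{(5)}(6)) = 1/30240 · (2.07153e-07 − 0.00308642) = -1.02057e-07.
After k=3: 109.247.
Correction k=4: B_{8}/8! · (f^{(7)}(41) − f^{(7)}(6)) = −1/1209600 · (3.69697e-09 − 0.00257202) = 2.12633e-09.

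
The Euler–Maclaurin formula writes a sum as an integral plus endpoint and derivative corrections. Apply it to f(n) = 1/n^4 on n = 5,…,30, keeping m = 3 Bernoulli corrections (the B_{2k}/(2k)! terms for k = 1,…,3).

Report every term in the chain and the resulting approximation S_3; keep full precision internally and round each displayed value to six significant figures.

S_3 ≈ 0.00355957

Integral: ∫_5^30 1/x^4 dx = 0.00265432.
½[f(5) + f(30)] = ½[0.00160000 + 1.23457e-06] = 0.000800617.
Integral + boundary = 0.00345494.
Order-1 term: 1/12 · (-1.64609e-07 − (-0.00128000)) = 0.000106653.
After k=1: 0.00356159.
Order-2 term: −1/720 · (-5.48697e-09 − (-0.00153600)) = -2.13333e-06.
After k=2: 0.00355946.
Order-3 term: 1/30240 · (-3.41411e-10 − (-0.00344064)) = 1.13778e-07.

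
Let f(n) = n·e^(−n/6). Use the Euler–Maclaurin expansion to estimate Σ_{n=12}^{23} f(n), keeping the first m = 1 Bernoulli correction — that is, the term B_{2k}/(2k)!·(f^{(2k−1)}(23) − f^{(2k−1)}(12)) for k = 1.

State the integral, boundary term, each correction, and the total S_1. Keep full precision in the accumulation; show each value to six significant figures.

S_1 ≈ 11.9183

The integral term ∫_12^23 x·e^(−x/6) dx = 10.8513.
Endpoint term: (f(12) + f(23))/2 = (1.62402 + 0.497660)/2 = 1.06084.
So far: 11.9121.
k=1: B_{2}/(2)! × [f^{(1)}(23) − f^{(1)}(12)] = 1/12 × (-0.0613059 − (-0.135335)) = 0.00616912.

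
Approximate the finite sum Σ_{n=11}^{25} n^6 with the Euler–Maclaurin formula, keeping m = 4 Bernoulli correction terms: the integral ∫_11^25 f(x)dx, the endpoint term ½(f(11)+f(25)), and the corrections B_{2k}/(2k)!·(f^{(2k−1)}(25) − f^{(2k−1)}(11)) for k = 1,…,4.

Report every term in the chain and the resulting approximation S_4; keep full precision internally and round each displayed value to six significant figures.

∫_11^25 x^6 dx evaluates to 8.69147e+08.
Boundary: ½(f(11) + f(25)) = ½(1.77156e+06 + 2.44141e+08) = 1.22956e+08.
So far: 9.92103e+08.
Order-1 term: 1/12 · (5.85938e+07 − 966306) = 4.80229e+06.
Partial sum through k=1: 9.96905e+08.
Order-2 term: −1/720 · (1.87500e+06 − 159720) = -2382.33.
Partial sum through k=2: 9.96903e+08.
Order-3 term: 1/30240 · (18000.0 − 7920.00) = 0.333333.
Partial sum through k=3: 9.96903e+08.
Order-4 term: −1/1209600 · (0.00000 − 0.00000) = 0.00000.

S_4 ≈ 9.96903e+08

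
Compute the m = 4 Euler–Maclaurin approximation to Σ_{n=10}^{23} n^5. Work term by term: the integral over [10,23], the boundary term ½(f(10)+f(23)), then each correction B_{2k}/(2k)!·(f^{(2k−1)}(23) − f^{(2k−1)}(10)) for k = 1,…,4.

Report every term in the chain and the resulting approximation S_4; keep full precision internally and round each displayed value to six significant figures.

Integral: ∫_10^23 x^5 dx = 2.45060e+07.
Endpoint term: (f(10) + f(23))/2 = (100000 + 6.43634e+06)/2 = 3.26817e+06.
So far: 2.77742e+07.
k=1: B_{2}/(2)! × [f^{(1)}(23) − f^{(1)}(10)] = 1/12 × (1.39920e+06 − 50000.0) = 112434.
After k=1: 2.78866e+07.
k=2: B_{4}/(4)! × [f^{(3)}(23) − f^{(3)}(10)] = −1/720 × (31740.0 − 6000.00) = -35.7500.
After k=2: 2.78866e+07.
k=3: B_{6}/(6)! × [f^{(5)}(23) − f^{(5)}(10)] = 1/30240 × (120.000 − 120.000) = 0.00000.
After k=3: 2.78866e+07.
k=4: B_{8}/(8)! × [f^{(7)}(23) − f^{(7)}(10)] = −1/1209600 × (0.00000 − 0.00000) = 0.00000.

S_4 ≈ 2.78866e+07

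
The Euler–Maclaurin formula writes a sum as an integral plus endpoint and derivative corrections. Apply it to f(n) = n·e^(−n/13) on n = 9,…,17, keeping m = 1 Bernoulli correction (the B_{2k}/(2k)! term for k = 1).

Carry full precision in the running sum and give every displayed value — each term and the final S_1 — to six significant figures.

S_1 ≈ 42.1780

The integral term ∫_9^17 x·e^(−x/13) dx = 37.6472.
Endpoint term: (f(9) + f(17))/2 = (4.50378 + 4.59754)/2 = 4.55066.
So far: 42.1978.
Correction k=1: B_{2}/2! · (f^{(1)}(17) − f^{(1)}(9)) = 1/12 · (-0.0832134 − 0.153975) = -0.0197657.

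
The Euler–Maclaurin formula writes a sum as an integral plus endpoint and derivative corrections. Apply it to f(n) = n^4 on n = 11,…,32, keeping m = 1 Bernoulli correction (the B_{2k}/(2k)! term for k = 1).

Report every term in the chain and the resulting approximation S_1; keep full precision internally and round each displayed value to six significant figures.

∫_11^32 x^4 dx evaluates to 6.67868e+06.
Boundary: ½(f(11) + f(32)) = ½(14641.0 + 1.04858e+06) = 531608.
Running total after boundary: 7.21028e+06.
k=1: B_{2}/(2)! × [f^{(1)}(32) − f^{(1)}(11)] = 1/12 × (131072 − 5324.00) = 10479.0.

S_1 ≈ 7.22076e+06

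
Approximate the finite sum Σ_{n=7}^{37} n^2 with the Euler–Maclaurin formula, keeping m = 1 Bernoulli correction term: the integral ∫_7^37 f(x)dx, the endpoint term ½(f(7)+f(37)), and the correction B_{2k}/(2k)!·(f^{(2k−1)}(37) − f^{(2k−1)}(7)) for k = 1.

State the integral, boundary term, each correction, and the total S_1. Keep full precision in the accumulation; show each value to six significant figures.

S_1 ≈ 17484.0

∫_7^37 x^2 dx evaluates to 16770.0.
½[f(7) + f(37)] = ½[49.0000 + 1369.00] = 709.000.
Integral + boundary = 17479.0.
Order-1 term: 1/12 · (74.0000 − 14.0000) = 5.00000.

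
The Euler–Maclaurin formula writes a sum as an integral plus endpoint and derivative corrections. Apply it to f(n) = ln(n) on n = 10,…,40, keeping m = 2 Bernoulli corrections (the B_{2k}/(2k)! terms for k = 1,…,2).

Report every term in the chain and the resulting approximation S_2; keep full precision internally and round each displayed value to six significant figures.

S_2 ≈ 97.5188

The integral term ∫_10^40 ln(x) dx = 94.5293.
Endpoint term: (f(10) + f(40))/2 = (2.30259 + 3.68888)/2 = 2.99573.
So far: 97.5251.
k=1: B_{2}/(2)! × [f^{(1)}(40) − f^{(1)}(10)] = 1/12 × (0.0250000 − 0.100000) = -0.00625000.
After k=1: 97.5188.
k=2: B_{4}/(4)! × [f^{(3)}(40) − f^{(3)}(10)] = −1/720 × (3.12500e-05 − 0.00200000) = 2.73437e-06.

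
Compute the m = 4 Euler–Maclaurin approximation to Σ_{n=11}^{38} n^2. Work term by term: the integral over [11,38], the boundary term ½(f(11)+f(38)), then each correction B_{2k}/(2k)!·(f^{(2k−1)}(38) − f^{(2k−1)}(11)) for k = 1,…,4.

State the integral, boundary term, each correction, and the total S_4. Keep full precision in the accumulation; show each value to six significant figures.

S_4 ≈ 18634.0

Integral: ∫_11^38 x^2 dx = 17847.0.
Boundary: ½(f(11) + f(38)) = ½(121.000 + 1444.00) = 782.500.
So far: 18629.5.
Order-1 term: 1/12 · (76.0000 − 22.0000) = 4.50000.
Partial sum through k=1: 18634.0.
Order-2 term: −1/720 · (0.00000 − 0.00000) = 0.00000.
Partial sum through k=2: 18634.0.
Order-3 term: 1/30240 · (0.00000 − 0.00000) = 0.00000.
Partial sum through k=3: 18634.0.
Order-4 term: −1/1209600 · (0.00000 − 0.00000) = 0.00000.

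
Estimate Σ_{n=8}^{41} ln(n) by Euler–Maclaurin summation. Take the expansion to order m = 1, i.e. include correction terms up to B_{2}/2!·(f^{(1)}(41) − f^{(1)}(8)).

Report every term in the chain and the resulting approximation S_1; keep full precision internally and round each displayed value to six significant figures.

∫_8^41 ln(x) dx evaluates to 102.621.
½[f(8) + f(41)] = ½[2.07944 + 3.71357] = 2.89651.
Integral + boundary = 105.517.
Order-1 term: 1/12 · (0.0243902 − 0.125000) = -0.00838415.

S_1 ≈ 105.509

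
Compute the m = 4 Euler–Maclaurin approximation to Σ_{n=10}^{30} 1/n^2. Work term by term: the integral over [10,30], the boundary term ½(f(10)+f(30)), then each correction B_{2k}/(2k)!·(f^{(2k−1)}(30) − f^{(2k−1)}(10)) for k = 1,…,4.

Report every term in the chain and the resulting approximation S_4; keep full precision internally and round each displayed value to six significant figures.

S_4 ≈ 0.0723824

∫_10^30 1/x^2 dx evaluates to 0.0666667.
½[f(10) + f(30)] = ½[0.0100000 + 0.00111111] = 0.00555556.
Running total after boundary: 0.0722222.
Order-1 term: 1/12 · (-7.40741e-05 − (-0.00200000)) = 0.000160494.
Running total after k=1: 0.0723827.
Order-2 term: −1/720 · (-9.87654e-07 − (-0.000240000)) = -3.31962e-07.
Running total after k=2: 0.0723824.
Order-3 term: 1/30240 · (-3.29218e-08 − (-7.20000e-05)) = 2.37986e-09.
Running total after k=3: 0.0723824.
Order-4 term: −1/1209600 · (-2.04847e-09 − (-4.03200e-05)) = -3.33316e-11.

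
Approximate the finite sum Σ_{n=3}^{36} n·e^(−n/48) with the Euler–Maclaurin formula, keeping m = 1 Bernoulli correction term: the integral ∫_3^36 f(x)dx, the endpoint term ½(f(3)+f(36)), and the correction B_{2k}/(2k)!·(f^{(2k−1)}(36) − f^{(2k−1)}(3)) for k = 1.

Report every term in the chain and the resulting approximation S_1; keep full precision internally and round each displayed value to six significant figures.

S_1 ≈ 404.949

The integral term ∫_3^36 x·e^(−x/48) dx = 395.101.
Endpoint term: (f(3) + f(36))/2 = (2.81824 + 17.0052)/2 = 9.91172.
Integral + boundary = 405.013.
k=1: B_{2}/(2)! × [f^{(1)}(36) − f^{(1)}(3)] = 1/12 × (0.118092 − 0.880700) = -0.0635507.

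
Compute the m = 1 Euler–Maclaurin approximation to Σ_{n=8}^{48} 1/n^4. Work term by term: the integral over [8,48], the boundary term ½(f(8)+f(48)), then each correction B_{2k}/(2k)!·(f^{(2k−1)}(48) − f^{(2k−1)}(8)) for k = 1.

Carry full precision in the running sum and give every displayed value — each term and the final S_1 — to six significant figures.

S_1 ≈ 0.000780363

∫_8^48 1/x^4 dx evaluates to 0.000648028.
½[f(8) + f(48)] = ½[0.000244141 + 1.88380e-07] = 0.000122165.
So far: 0.000770192.
Order-1 term: 1/12 · (-1.56983e-08 − (-0.000122070)) = 1.01712e-05.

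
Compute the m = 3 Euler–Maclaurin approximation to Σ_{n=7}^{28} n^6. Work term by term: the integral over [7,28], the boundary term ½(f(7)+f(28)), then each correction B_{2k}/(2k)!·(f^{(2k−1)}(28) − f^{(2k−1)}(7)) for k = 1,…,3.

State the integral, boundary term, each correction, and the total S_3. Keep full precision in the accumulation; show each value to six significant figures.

S_3 ≈ 2.17704e+09

The integral term ∫_7^28 x^6 dx = 1.92744e+09.
½[f(7) + f(28)] = ½[117649 + 4.81890e+08] = 2.41004e+08.
Integral + boundary = 2.16845e+09.
Correction k=1: B_{2}/2! · (f^{(1)}(28) − f^{(1)}(7)) = 1/12 · (1.03262e+08 − 100842) = 8.59678e+06.
After k=1: 2.17704e+09.
Correction k=2: B_{4}/4! · (f^{(3)}(28) − f^{(3)}(7)) = −1/720 · (2.63424e+06 − 41160.0) = -3601.50.
After k=2: 2.17704e+09.
Correction k=3: B_{6}/6! · (f^{(5)}(28) − f^{(5)}(7)) = 1/30240 · (20160.0 − 5040.00) = 0.500000.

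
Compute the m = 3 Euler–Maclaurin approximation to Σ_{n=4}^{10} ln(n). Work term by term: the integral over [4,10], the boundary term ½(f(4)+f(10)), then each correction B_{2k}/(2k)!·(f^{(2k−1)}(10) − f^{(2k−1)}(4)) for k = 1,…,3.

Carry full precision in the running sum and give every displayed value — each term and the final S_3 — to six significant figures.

The integral term ∫_4^10 ln(x) dx = 11.4807.
½[f(4) + f(10)] = ½[1.38629 + 2.30259] = 1.84444.
Running total after boundary: 13.3251.
Correction k=1: B_{2}/2! · (f^{(1)}(10) − f^{(1)}(4)) = 1/12 · (0.100000 − 0.250000) = -0.0125000.
Running total after k=1: 13.3126.
Correction k=2: B_{4}/4! · (f^{(3)}(10) − f^{(3)}(4)) = −1/720 · (0.00200000 − 0.0312500) = 4.06250e-05.
Running total after k=2: 13.3127.
Correction k=3: B_{6}/6! · (f^{(5)}(10) − f^{(5)}(4)) = 1/30240 · (0.000240000 − 0.0234375) = -7.67113e-07.

S_3 ≈ 13.3127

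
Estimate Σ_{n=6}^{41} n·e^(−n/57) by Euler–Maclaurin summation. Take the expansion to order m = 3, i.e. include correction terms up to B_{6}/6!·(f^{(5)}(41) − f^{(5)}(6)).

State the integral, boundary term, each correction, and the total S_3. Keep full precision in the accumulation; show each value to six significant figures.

The integral term ∫_6^41 x·e^(−x/57) dx = 511.308.
Endpoint term: (f(6) + f(41))/2 = (5.40053 + 19.9709)/2 = 12.6857.
Running total after boundary: 523.994.
Order-1 term: 1/12 · (0.136728 − 0.805342) = -0.0557178.
After k=1: 523.938.
Order-2 term: −1/720 · (0.000341926 − 0.000801944) = 6.38915e-07.
After k=2: 523.938.
Order-3 term: 1/30240 · (1.97528e-07 − 4.17364e-07) = -7.26971e-12.

S_3 ≈ 523.938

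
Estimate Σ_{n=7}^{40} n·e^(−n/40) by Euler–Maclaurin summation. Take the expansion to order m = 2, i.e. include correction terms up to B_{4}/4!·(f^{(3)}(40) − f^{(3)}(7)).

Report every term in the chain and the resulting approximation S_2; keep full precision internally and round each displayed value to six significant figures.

S_2 ≈ 411.203

Integral: ∫_7^40 x·e^(−x/40) dx = 400.965.
½[f(7) + f(40)] = ½[5.87620 + 14.7152] = 10.2957.
So far: 411.261.
k=1: B_{2}/(2)! × [f^{(1)}(40) − f^{(1)}(7)] = 1/12 × (0.00000 − 0.692552) = -0.0577127.
Running total after k=1: 411.203.
k=2: B_{4}/(4)! × [f^{(3)}(40) − f^{(3)}(7)] = −1/720 × (0.000459849 − 0.00148217) = 1.41988e-06.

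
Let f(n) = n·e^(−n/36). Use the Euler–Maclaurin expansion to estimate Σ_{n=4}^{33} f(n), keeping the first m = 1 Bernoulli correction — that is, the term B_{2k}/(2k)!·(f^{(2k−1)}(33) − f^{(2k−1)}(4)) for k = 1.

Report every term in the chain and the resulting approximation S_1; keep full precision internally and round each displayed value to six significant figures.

∫_4^33 x·e^(−x/36) dx evaluates to 295.342.
Endpoint term: (f(4) + f(33))/2 = (3.57936 + 13.1950)/2 = 8.38720.
Running total after boundary: 303.729.
Correction k=1: B_{2}/2! · (f^{(1)}(33) − f^{(1)}(4)) = 1/12 · (0.0333208 − 0.795413) = -0.0635077.

S_1 ≈ 303.666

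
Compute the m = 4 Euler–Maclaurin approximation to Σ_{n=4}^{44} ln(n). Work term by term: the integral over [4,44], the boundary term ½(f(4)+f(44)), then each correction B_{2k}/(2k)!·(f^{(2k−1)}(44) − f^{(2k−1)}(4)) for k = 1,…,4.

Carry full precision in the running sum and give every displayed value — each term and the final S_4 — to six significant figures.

Integral: ∫_4^44 ln(x) dx = 120.959.
Endpoint term: (f(4) + f(44))/2 = (1.38629 + 3.78419)/2 = 2.58524.
So far: 123.544.
k=1: B_{2}/(2)! × [f^{(1)}(44) − f^{(1)}(4)] = 1/12 × (0.0227273 − 0.250000) = -0.0189394.
Running total after k=1: 123.525.
k=2: B_{4}/(4)! × [f^{(3)}(44) − f^{(3)}(4)] = −1/720 × (2.34786e-05 − 0.0312500) = 4.33702e-05.
Running total after k=2: 123.526.
k=3: B_{6}/(6)! × [f^{(5)}(44) − f^{(5)}(4)] = 1/30240 × (1.45528e-07 − 0.0234375) = -7.75045e-07.
Running total after k=3: 123.526.
k=4: B_{8}/(8)! × [f^{(7)}(44) − f^{(7)}(4)] = −1/1209600 × (2.25509e-09 − 0.0439453) = 3.63304e-08.

S_4 ≈ 123.526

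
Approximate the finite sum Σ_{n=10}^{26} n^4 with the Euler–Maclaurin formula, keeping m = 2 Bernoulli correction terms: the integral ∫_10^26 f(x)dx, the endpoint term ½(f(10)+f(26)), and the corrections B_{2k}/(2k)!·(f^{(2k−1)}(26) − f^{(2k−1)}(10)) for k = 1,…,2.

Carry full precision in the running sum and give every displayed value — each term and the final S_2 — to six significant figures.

∫_10^26 x^4 dx evaluates to 2.35628e+06.
Boundary: ½(f(10) + f(26)) = ½(10000.0 + 456976) = 233488.
Integral + boundary = 2.58976e+06.
Order-1 term: 1/12 · (70304.0 − 4000.00) = 5525.33.
Running total after k=1: 2.59529e+06.
Order-2 term: −1/720 · (624.000 − 240.000) = -0.533333.

S_2 ≈ 2.59529e+06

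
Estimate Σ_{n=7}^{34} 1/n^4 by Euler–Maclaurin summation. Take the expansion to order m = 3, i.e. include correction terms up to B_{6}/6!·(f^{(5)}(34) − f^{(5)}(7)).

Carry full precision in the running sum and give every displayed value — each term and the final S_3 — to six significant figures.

S_3 ≈ 0.00119159

∫_7^34 1/x^4 dx evaluates to 0.000963336.
½[f(7) + f(34)] = ½[0.000416493 + 7.48315e-07] = 0.000208621.
So far: 0.00117196.
Correction k=1: B_{2}/2! · (f^{(1)}(34) − f^{(1)}(7)) = 1/12 · (-8.80370e-08 − (-0.000237996)) = 1.98257e-05.
After k=1: 0.00119178.
Correction k=2: B_{4}/4! · (f^{(3)}(34) − f^{(3)}(7)) = −1/720 · (-2.28470e-09 − (-0.000145712)) = -2.02374e-07.
After k=2: 0.00119158.
Correction k=3: B_{6}/6! · (f^{(5)}(34) − f^{(5)}(7)) = 1/30240 · (-1.10677e-10 − (-0.000166528)) = 5.50687e-09.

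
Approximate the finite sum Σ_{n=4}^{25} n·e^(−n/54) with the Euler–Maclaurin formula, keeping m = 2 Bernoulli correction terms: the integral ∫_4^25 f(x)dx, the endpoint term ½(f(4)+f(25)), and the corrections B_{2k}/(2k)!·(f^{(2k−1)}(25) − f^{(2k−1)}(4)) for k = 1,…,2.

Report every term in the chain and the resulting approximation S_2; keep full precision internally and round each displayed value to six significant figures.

S_2 ≈ 232.977

∫_4^25 x·e^(−x/54) dx evaluates to 223.296.
½[f(4) + f(25)] = ½[3.71441 + 15.7354] = 9.72491.
Integral + boundary = 233.021.
k=1: B_{2}/(2)! × [f^{(1)}(25) − f^{(1)}(4)] = 1/12 × (0.338020 − 0.859818) = -0.0434832.
Partial sum through k=1: 232.977.
k=2: B_{4}/(4)! × [f^{(3)}(25) − f^{(3)}(4)] = −1/720 × (0.000547617 − 0.000931764) = 5.33537e-07.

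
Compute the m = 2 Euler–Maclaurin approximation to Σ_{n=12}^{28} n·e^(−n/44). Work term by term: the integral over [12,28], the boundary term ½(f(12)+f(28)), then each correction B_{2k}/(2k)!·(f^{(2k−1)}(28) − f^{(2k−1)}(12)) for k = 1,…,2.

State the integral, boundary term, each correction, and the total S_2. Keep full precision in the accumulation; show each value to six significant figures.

The integral term ∫_12^28 x·e^(−x/44) dx = 199.296.
½[f(12) + f(28)] = ½[9.13560 + 14.8180] = 11.9768.
Integral + boundary = 211.273.
Correction k=1: B_{2}/2! · (f^{(1)}(28) − f^{(1)}(12)) = 1/12 · (0.192441 − 0.553673) = -0.0301026.
Running total after k=1: 211.243.
Correction k=2: B_{4}/4! · (f^{(3)}(28) − f^{(3)}(12)) = −1/720 · (0.000646109 − 0.00107246) = 5.92147e-07.

S_2 ≈ 211.243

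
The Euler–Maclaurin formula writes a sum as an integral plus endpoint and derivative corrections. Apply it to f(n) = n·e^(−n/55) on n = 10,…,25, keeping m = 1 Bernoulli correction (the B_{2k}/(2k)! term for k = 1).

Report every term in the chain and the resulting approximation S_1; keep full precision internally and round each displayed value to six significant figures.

S_1 ≈ 199.901

∫_10^25 x·e^(−x/55) dx evaluates to 187.826.
Endpoint term: (f(10) + f(25))/2 = (8.33753 + 15.8684)/2 = 12.1030.
So far: 199.929.
k=1: B_{2}/(2)! × [f^{(1)}(25) − f^{(1)}(10)] = 1/12 × (0.346220 − 0.682161) = -0.0279951.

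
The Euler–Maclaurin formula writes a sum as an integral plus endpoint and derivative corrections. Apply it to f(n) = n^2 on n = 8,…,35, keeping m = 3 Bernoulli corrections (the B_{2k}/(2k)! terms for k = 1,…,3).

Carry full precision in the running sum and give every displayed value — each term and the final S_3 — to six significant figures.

S_3 ≈ 14770.0

∫_8^35 x^2 dx evaluates to 14121.0.
Boundary: ½(f(8) + f(35)) = ½(64.0000 + 1225.00) = 644.500.
Integral + boundary = 14765.5.
k=1: B_{2}/(2)! × [f^{(1)}(35) − f^{(1)}(8)] = 1/12 × (70.0000 − 16.0000) = 4.50000.
Running total after k=1: 14770.0.
k=2: B_{4}/(4)! × [f^{(3)}(35) − f^{(3)}(8)] = −1/720 × (0.00000 − 0.00000) = 0.00000.
Running total after k=2: 14770.0.
k=3: B_{6}/(6)! × [f^{(5)}(35) − f^{(5)}(8)] = 1/30240 × (0.00000 − 0.00000) = 0.00000.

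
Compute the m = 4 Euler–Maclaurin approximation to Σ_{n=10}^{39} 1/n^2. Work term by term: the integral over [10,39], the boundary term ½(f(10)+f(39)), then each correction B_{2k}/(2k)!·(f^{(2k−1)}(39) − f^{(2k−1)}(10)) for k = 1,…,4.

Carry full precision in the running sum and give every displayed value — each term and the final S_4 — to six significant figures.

∫_10^39 1/x^2 dx evaluates to 0.0743590.
Boundary: ½(f(10) + f(39)) = ½(0.0100000 + 0.000657462) = 0.00532873.
Running total after boundary: 0.0796877.
k=1: B_{2}/(2)! × [f^{(1)}(39) − f^{(1)}(10)] = 1/12 × (-3.37160e-05 − (-0.00200000)) = 0.000163857.
After k=1: 0.0798516.
k=2: B_{4}/(4)! × [f^{(3)}(39) − f^{(3)}(10)] = −1/720 × (-2.66004e-07 − (-0.000240000)) = -3.32964e-07.
After k=2: 0.0798512.
k=3: B_{6}/(6)! × [f^{(5)}(39) − f^{(5)}(10)] = 1/30240 × (-5.24663e-09 − (-7.20000e-05)) = 2.38078e-09.
After k=3: 0.0798512.
k=4: B_{8}/(8)! × [f^{(7)}(39) − f^{(7)}(10)] = −1/1209600 × (-1.93170e-10 − (-4.03200e-05)) = -3.33332e-11.

S_4 ≈ 0.0798512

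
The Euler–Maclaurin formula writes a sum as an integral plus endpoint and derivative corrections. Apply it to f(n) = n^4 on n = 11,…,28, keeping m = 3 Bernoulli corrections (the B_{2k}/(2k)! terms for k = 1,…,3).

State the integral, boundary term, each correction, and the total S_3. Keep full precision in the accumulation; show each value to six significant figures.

The integral term ∫_11^28 x^4 dx = 3.40986e+06.
Endpoint term: (f(11) + f(28))/2 = (14641.0 + 614656)/2 = 314648.
Integral + boundary = 3.72451e+06.
Correction k=1: B_{2}/2! · (f^{(1)}(28) − f^{(1)}(11)) = 1/12 · (87808.0 − 5324.00) = 6873.67.
After k=1: 3.73139e+06.
Correction k=2: B_{4}/4! · (f^{(3)}(28) − f^{(3)}(11)) = −1/720 · (672.000 − 264.000) = -0.566667.
After k=2: 3.73138e+06.
Correction k=3: B_{6}/6! · (f^{(5)}(28) − f^{(5)}(11)) = 1/30240 · (0.00000 − 0.00000) = 0.00000.

S_3 ≈ 3.73138e+06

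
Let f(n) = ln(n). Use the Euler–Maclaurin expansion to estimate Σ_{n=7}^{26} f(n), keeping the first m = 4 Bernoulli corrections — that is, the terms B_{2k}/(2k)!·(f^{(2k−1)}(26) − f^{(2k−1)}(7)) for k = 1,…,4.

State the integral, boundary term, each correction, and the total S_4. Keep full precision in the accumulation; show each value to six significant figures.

S_4 ≈ 54.6825

Integral: ∫_7^26 ln(x) dx = 52.0891.
Boundary: ½(f(7) + f(26)) = ½(1.94591 + 3.25810) = 2.60200.
So far: 54.6911.
Correction k=1: B_{2}/2! · (f^{(1)}(26) − f^{(1)}(7)) = 1/12 · (0.0384615 − 0.142857) = -0.00869963.
Partial sum through k=1: 54.6824.
Correction k=2: B_{4}/4! · (f^{(3)}(26) − f^{(3)}(7)) = −1/720 · (0.000113792 − 0.00583090) = 7.94043e-06.
Partial sum through k=2: 54.6825.
Correction k=3: B_{6}/6! · (f^{(5)}(26) − f^{(5)}(7)) = 1/30240 · (2.01997e-06 − 0.00142798) = -4.71546e-08.
Partial sum through k=3: 54.6825.
Correction k=4: B_{8}/8! · (f^{(7)}(26) − f^{(7)}(7)) = −1/1209600 · (8.96436e-08 − 0.000874271) = 7.22703e-10.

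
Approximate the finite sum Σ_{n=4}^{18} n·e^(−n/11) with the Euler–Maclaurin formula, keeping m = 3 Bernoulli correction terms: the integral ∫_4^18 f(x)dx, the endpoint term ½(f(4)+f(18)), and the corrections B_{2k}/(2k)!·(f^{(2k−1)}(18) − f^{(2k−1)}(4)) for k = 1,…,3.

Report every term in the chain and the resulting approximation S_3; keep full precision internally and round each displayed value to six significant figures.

S_3 ≈ 55.6890

The integral term ∫_4^18 x·e^(−x/11) dx = 52.5937.
Boundary: ½(f(4) + f(18)) = ½(2.78058 + 3.50436) = 3.14247.
Running total after boundary: 55.7362.
Order-1 term: 1/12 · (-0.123892 − 0.442364) = -0.0471880.
Running total after k=1: 55.6890.
Order-2 term: −1/720 · (0.00219407 − 0.0151459) = 1.79886e-05.
Running total after k=2: 55.6890.
Order-3 term: 1/30240 · (4.47275e-05 − 0.000220131) = -5.80039e-09.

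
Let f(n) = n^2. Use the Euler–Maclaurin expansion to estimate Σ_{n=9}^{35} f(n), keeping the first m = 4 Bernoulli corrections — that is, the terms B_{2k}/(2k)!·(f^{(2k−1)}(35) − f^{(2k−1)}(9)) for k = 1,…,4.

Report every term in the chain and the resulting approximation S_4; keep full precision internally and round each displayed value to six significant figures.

S_4 ≈ 14706.0

The integral term ∫_9^35 x^2 dx = 14048.7.
½[f(9) + f(35)] = ½[81.0000 + 1225.00] = 653.000.
Running total after boundary: 14701.7.
k=1: B_{2}/(2)! × [f^{(1)}(35) − f^{(1)}(9)] = 1/12 × (70.0000 − 18.0000) = 4.33333.
Running total after k=1: 14706.0.
k=2: B_{4}/(4)! × [f^{(3)}(35) − f^{(3)}(9)] = −1/720 × (0.00000 − 0.00000) = 0.00000.
Running total after k=2: 14706.0.
k=3: B_{6}/(6)! × [f^{(5)}(35) − f^{(5)}(9)] = 1/30240 × (0.00000 − 0.00000) = 0.00000.
Running total after k=3: 14706.0.
k=4: B_{8}/(8)! × [f^{(7)}(35) − f^{(7)}(9)] = −1/1209600 × (0.00000 − 0.00000) = 0.00000.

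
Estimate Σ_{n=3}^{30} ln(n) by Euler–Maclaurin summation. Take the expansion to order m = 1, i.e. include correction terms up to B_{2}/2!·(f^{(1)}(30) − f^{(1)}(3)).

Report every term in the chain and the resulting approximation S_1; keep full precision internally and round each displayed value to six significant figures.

S_1 ≈ 73.9650

∫_3^30 ln(x) dx evaluates to 71.7401.
Endpoint term: (f(3) + f(30))/2 = (1.09861 + 3.40120)/2 = 2.24990.
Integral + boundary = 73.9900.
k=1: B_{2}/(2)! × [f^{(1)}(30) − f^{(1)}(3)] = 1/12 × (0.0333333 − 0.333333) = -0.0250000.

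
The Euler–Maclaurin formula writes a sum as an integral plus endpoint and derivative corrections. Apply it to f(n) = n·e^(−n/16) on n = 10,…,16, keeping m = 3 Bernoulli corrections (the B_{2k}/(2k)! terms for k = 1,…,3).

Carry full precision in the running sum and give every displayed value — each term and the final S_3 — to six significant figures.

S_3 ≈ 39.9171

Integral: ∫_10^16 x·e^(−x/16) dx = 34.3145.
Endpoint term: (f(10) + f(16))/2 = (5.35261 + 5.88607)/2 = 5.61934.
So far: 39.9338.
Order-1 term: 1/12 · (0.00000 − 0.200723) = -0.0167269.
Partial sum through k=1: 39.9171.
Order-2 term: −1/720 · (0.00287406 − 0.00496580) = 2.90520e-06.
Partial sum through k=2: 39.9171.
Order-3 term: 1/30240 · (2.24536e-05 − 3.57326e-05) = -4.39120e-10.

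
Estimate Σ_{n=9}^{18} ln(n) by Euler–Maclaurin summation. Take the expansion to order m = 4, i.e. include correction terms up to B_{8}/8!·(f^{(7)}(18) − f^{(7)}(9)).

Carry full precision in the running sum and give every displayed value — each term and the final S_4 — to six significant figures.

S_4 ≈ 25.7908

Integral: ∫_9^18 ln(x) dx = 23.2517.
½[f(9) + f(18)] = ½[2.19722 + 2.89037] = 2.54380.
So far: 25.7955.
Order-1 term: 1/12 · (0.0555556 − 0.111111) = -0.00462963.
Partial sum through k=1: 25.7908.
Order-2 term: −1/720 · (0.000342936 − 0.00274348) = 3.33410e-06.
Partial sum through k=2: 25.7908.
Order-3 term: 1/30240 · (1.27013e-05 − 0.000406442) = -1.30205e-08.
Partial sum through k=3: 25.7908.
Order-4 term: −1/1209600 · (1.17605e-06 − 0.000150534) = 1.23477e-10.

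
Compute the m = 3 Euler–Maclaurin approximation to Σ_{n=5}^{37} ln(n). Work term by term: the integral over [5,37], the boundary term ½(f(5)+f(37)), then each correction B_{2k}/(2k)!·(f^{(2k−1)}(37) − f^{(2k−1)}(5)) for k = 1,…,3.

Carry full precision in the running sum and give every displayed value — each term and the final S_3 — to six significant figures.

The integral term ∫_5^37 ln(x) dx = 93.5568.
Boundary: ½(f(5) + f(37)) = ½(1.60944 + 3.61092) = 2.61018.
So far: 96.1670.
k=1: B_{2}/(2)! × [f^{(1)}(37) − f^{(1)}(5)] = 1/12 × (0.0270270 − 0.200000) = -0.0144144.
After k=1: 96.1525.
k=2: B_{4}/(4)! × [f^{(3)}(37) − f^{(3)}(5)] = −1/720 × (3.94843e-05 − 0.0160000) = 2.21674e-05.
After k=2: 96.1526.
k=3: B_{6}/(6)! × [f^{(5)}(37) − f^{(5)}(5)] = 1/30240 × (3.46101e-07 − 0.00768000) = -2.53957e-07.

S_3 ≈ 96.1526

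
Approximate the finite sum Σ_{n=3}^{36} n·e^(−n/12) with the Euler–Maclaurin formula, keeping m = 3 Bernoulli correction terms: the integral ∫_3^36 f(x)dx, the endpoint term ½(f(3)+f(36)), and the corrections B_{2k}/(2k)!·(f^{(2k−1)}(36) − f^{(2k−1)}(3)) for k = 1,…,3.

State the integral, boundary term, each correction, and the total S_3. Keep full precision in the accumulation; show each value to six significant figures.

S_3 ≈ 113.514

Integral: ∫_3^36 x·e^(−x/12) dx = 111.507.
Endpoint term: (f(3) + f(36))/2 = (2.33640 + 1.79233)/2 = 2.06437.
Running total after boundary: 113.571.
Correction k=1: B_{2}/2! · (f^{(1)}(36) − f^{(1)}(3)) = 1/12 · (-0.0995741 − 0.584101) = -0.0569729.
Partial sum through k=1: 113.514.
Correction k=2: B_{4}/4! · (f^{(3)}(36) − f^{(3)}(3)) = −1/720 · (0.00000 − 0.0148729) = 2.06568e-05.
Partial sum through k=2: 113.514.
Correction k=3: B_{6}/6! · (f^{(5)}(36) − f^{(5)}(3)) = 1/30240 · (4.80199e-06 − 0.000178400) = -5.74068e-09.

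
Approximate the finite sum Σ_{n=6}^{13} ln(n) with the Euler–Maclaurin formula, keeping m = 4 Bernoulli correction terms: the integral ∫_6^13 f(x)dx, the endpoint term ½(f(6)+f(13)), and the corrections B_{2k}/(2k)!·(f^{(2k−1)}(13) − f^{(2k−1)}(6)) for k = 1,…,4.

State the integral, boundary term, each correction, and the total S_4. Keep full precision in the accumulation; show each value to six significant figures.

S_4 ≈ 17.7647

Integral: ∫_6^13 ln(x) dx = 15.5938.
Boundary: ½(f(6) + f(13)) = ½(1.79176 + 2.56495) = 2.17835.
Integral + boundary = 17.7721.
Correction k=1: B_{2}/2! · (f^{(1)}(13) − f^{(1)}(6)) = 1/12 · (0.0769231 − 0.166667) = -0.00747863.
Partial sum through k=1: 17.7647.
Correction k=2: B_{4}/4! · (f^{(3)}(13) − f^{(3)}(6)) = −1/720 · (0.000910332 − 0.00925926) = 1.15957e-05.
Partial sum through k=2: 17.7647.
Correction k=3: B_{6}/6! · (f^{(5)}(13) − f^{(5)}(6)) = 1/30240 · (6.46390e-05 − 0.00308642) = -9.99266e-08.
Partial sum through k=3: 17.7647.
Correction k=4: B_{8}/8! · (f^{(7)}(13) − f^{(7)}(6)) = −1/1209600 · (1.14744e-05 − 0.00257202) = 2.11685e-09.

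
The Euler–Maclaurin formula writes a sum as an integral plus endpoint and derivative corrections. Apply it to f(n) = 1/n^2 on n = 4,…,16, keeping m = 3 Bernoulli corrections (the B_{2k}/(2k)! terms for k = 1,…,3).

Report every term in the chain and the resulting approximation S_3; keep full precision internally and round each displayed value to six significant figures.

S_3 ≈ 0.223236

Integral: ∫_4^16 1/x^2 dx = 0.187500.
Boundary: ½(f(4) + f(16)) = ½(0.0625000 + 0.00390625) = 0.0332031.
Integral + boundary = 0.220703.
k=1: B_{2}/(2)! × [f^{(1)}(16) − f^{(1)}(4)] = 1/12 × (-0.000488281 − (-0.0312500)) = 0.00256348.
Partial sum through k=1: 0.223267.
k=2: B_{4}/(4)! × [f^{(3)}(16) − f^{(3)}(4)] = −1/720 × (-2.28882e-05 − (-0.0234375)) = -3.25203e-05.
Partial sum through k=2: 0.223234.
k=3: B_{6}/(6)! × [f^{(5)}(16) − f^{(5)}(4)] = 1/30240 × (-2.68221e-06 − (-0.0439453)) = 1.45313e-06.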